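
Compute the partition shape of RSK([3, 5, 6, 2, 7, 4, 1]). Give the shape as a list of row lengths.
Row-insert each entry into an empty tableau.

After inserting 3: P = [[3]].
After inserting 5: P = [[3, 5]].
After inserting 6: P = [[3, 5, 6]].
After inserting 2: P = [[2, 5, 6], [3]].
After inserting 7: P = [[2, 5, 6, 7], [3]].
After inserting 4: P = [[2, 4, 6, 7], [3, 5]].
After inserting 1: P = [[1, 4, 6, 7], [2, 5], [3]].

The final insertion tableau P = [[1, 4, 6, 7], [2, 5], [3]] has shape [4, 2, 1].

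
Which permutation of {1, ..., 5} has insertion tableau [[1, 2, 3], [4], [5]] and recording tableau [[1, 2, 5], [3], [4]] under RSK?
Reverse the RSK construction: for i from n down to 1, find the cell of Q containing i, remove the entry at that cell from P, and reverse-bump it up through P; the value ejected from row 1 is w(i).

Step i=5: Q has 5 at row 1, column 3; remove that cell from P, ejecting 3. So w(5) = 3. P is now [[1, 2], [4], [5]].
Step i=4: Q has 4 at row 3, column 1; remove 5 from row 3 of P and reverse-bump: 5 enters row 2 and ejects 4; 4 enters row 1 and ejects 2. So w(4) = 2. P is now [[1, 4], [5]].
Step i=3: Q has 3 at row 2, column 1; remove 5 from row 2 of P and reverse-bump: 5 enters row 1 and ejects 4. So w(3) = 4. P is now [[1, 5]].
Step i=2: Q has 2 at row 1, column 2; remove that cell from P, ejecting 5. So w(2) = 5. P is now [[1]].
Step i=1: Q has 1 at row 1, column 1; remove that cell from P, ejecting 1. So w(1) = 1. P is now [].

So w = 1 5 4 2 3.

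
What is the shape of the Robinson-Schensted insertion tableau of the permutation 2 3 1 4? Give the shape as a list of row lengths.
[3, 1]

Row-insert each entry into an empty tableau.

After inserting 2: P = [[2]].
After inserting 3: P = [[2, 3]].
After inserting 1: P = [[1, 3], [2]].
After inserting 4: P = [[1, 3, 4], [2]].

The final insertion tableau P = [[1, 3, 4], [2]] has shape [3, 1].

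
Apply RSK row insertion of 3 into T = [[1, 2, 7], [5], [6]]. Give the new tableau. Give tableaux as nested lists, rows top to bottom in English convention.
[[1, 2, 3], [5, 7], [6]]

In row 1, 3 replaces 7 (the leftmost entry greater than 3); 7 is bumped to row 2. 7 is appended to row 2. The new tableau is [[1, 2, 3], [5, 7], [6]].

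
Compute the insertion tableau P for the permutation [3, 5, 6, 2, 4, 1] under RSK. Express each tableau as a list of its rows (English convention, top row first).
Insert 3: appended to row 1. P = [[3]].
Insert 5: appended to row 1. P = [[3, 5]].
Insert 6: appended to row 1. P = [[3, 5, 6]].
Insert 2: 2 bumps 3 from row 1; 3 starts row 2. P = [[2, 5, 6], [3]].
Insert 4: 4 bumps 5 from row 1; 5 appends to row 2. P = [[2, 4, 6], [3, 5]].
Insert 1: 1 bumps 2 from row 1; 2 bumps 3 from row 2; 3 starts row 3. P = [[1, 4, 6], [2, 5], [3]].

So P = [[1, 4, 6], [2, 5], [3]].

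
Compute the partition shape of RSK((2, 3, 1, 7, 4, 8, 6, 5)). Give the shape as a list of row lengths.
[4, 3, 1]

RSK row insertion gives P = [[1, 3, 4, 5], [2, 6, 8], [7]], which has shape [4, 3, 1].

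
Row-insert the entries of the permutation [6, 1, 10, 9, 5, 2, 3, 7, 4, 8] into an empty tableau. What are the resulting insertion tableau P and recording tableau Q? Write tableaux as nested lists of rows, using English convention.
P = [[1, 2, 3, 4, 8], [5, 7], [6, 9], [10]], Q = [[1, 3, 7, 8, 10], [2, 4], [5, 9], [6]]

Insert each entry of the permutation into P by Schensted row insertion, recording in Q the position of each new cell.

Insert 6: appended to row 1. P = [[6]], Q = [[1]].
Insert 1: 1 bumps 6 from row 1; 6 starts row 2. P = [[1], [6]], Q = [[1], [2]].
Insert 10: appended to row 1. P = [[1, 10], [6]], Q = [[1, 3], [2]].
Insert 9: 9 bumps 10 from row 1; 10 appends to row 2. P = [[1, 9], [6, 10]], Q = [[1, 3], [2, 4]].
Insert 5: 5 bumps 9 from row 1; 9 bumps 10 from row 2; 10 starts row 3. P = [[1, 5], [6, 9], [10]], Q = [[1, 3], [2, 4], [5]].
Insert 2: 2 bumps 5 from row 1; 5 bumps 6 from row 2; 6 bumps 10 from row 3; 10 starts row 4. P = [[1, 2], [5, 9], [6], [10]], Q = [[1, 3], [2, 4], [5], [6]].
Insert 3: appended to row 1. P = [[1, 2, 3], [5, 9], [6], [10]], Q = [[1, 3, 7], [2, 4], [5], [6]].
Insert 7: appended to row 1. P = [[1, 2, 3, 7], [5, 9], [6], [10]], Q = [[1, 3, 7, 8], [2, 4], [5], [6]].
Insert 4: 4 bumps 7 from row 1; 7 bumps 9 from row 2; 9 appends to row 3. P = [[1, 2, 3, 4], [5, 7], [6, 9], [10]], Q = [[1, 3, 7, 8], [2, 4], [5, 9], [6]].
Insert 8: appended to row 1. P = [[1, 2, 3, 4, 8], [5, 7], [6, 9], [10]], Q = [[1, 3, 7, 8, 10], [2, 4], [5, 9], [6]].

So P = [[1, 2, 3, 4, 8], [5, 7], [6, 9], [10]], Q = [[1, 3, 7, 8, 10], [2, 4], [5, 9], [6]].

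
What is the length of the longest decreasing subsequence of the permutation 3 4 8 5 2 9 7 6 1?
4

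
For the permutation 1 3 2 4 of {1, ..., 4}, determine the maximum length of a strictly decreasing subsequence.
2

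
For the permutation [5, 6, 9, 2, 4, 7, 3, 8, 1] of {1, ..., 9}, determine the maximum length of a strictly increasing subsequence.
4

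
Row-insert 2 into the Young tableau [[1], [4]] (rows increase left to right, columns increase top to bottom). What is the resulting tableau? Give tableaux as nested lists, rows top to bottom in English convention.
[[1, 2], [4]]

2 is larger than every entry of row 1, so it is appended to row 1. The new tableau is [[1, 2], [4]].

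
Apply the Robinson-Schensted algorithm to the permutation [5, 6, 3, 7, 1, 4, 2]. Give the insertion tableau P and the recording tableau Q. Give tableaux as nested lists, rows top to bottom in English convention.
P = [[1, 2, 7], [3, 4], [5, 6]], Q = [[1, 2, 4], [3, 6], [5, 7]]

Insert each entry of the permutation into P by Schensted row insertion, recording in Q the position of each new cell.

After inserting 5: P = [[5]].
After inserting 6: P = [[5, 6]].
After inserting 3: P = [[3, 6], [5]].
After inserting 7: P = [[3, 6, 7], [5]].
After inserting 1: P = [[1, 6, 7], [3], [5]].
After inserting 4: P = [[1, 4, 7], [3, 6], [5]].
After inserting 2: P = [[1, 2, 7], [3, 4], [5, 6]].

So P = [[1, 2, 7], [3, 4], [5, 6]], Q = [[1, 2, 4], [3, 6], [5, 7]].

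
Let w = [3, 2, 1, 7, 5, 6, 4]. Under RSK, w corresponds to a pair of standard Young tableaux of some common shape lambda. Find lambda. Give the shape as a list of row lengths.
RSK row insertion gives P = [[1, 4, 6], [2, 5], [3, 7]], which has shape [3, 2, 2].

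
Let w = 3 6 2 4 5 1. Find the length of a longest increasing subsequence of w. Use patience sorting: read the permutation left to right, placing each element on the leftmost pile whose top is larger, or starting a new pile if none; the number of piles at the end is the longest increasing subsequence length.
3: new pile. tops = [3]
6: new pile. tops = [3, 6]
2: onto pile 1 (replacing 3). tops = [2, 6]
4: onto pile 2 (replacing 6). tops = [2, 4]
5: new pile. tops = [2, 4, 5]
1: onto pile 1 (replacing 2). tops = [1, 4, 5]

3 piles, so the longest increasing subsequence has length 3.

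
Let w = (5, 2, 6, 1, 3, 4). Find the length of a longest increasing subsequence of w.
3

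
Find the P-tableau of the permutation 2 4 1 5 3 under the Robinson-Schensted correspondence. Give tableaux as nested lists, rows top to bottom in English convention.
Insert 2: appended to row 1. P = [[2]].
Insert 4: appended to row 1. P = [[2, 4]].
Insert 1: 1 bumps 2 from row 1; 2 starts row 2. P = [[1, 4], [2]].
Insert 5: appended to row 1. P = [[1, 4, 5], [2]].
Insert 3: 3 bumps 4 from row 1; 4 appends to row 2. P = [[1, 3, 5], [2, 4]].

So P = [[1, 3, 5], [2, 4]].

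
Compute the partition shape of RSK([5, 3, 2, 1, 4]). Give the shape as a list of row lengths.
[2, 1, 1, 1]

Row-insert each entry into an empty tableau.

After inserting 5: P = [[5]].
After inserting 3: P = [[3], [5]].
After inserting 2: P = [[2], [3], [5]].
After inserting 1: P = [[1], [2], [3], [5]].
After inserting 4: P = [[1, 4], [2], [3], [5]].

The final insertion tableau P = [[1, 4], [2], [3], [5]] has shape [2, 1, 1, 1].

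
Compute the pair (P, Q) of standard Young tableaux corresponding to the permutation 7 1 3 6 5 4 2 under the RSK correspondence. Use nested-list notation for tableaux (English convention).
P = [[1, 2, 4], [3], [5], [6], [7]], Q = [[1, 3, 4], [2], [5], [6], [7]]

Insert each entry of the permutation into P by Schensted row insertion, recording in Q the position of each new cell.

Insert 7: appended to row 1. P = [[7]].
Insert 1: 1 bumps 7 from row 1; 7 starts row 2. P = [[1], [7]].
Insert 3: appended to row 1. P = [[1, 3], [7]].
Insert 6: appended to row 1. P = [[1, 3, 6], [7]].
Insert 5: 5 bumps 6 from row 1; 6 bumps 7 from row 2; 7 starts row 3. P = [[1, 3, 5], [6], [7]].
Insert 4: 4 bumps 5 from row 1; 5 bumps 6 from row 2; 6 bumps 7 from row 3; 7 starts row 4. P = [[1, 3, 4], [5], [6], [7]].
Insert 2: 2 bumps 3 from row 1; 3 bumps 5 from row 2; 5 bumps 6 from row 3; 6 bumps 7 from row 4; 7 starts row 5. P = [[1, 2, 4], [3], [5], [6], [7]].

So P = [[1, 2, 4], [3], [5], [6], [7]], Q = [[1, 3, 4], [2], [5], [6], [7]].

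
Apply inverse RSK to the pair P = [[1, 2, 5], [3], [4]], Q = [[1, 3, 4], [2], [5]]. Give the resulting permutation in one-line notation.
4 1 3 5 2

Reverse the RSK construction: for i from n down to 1, find the cell of Q containing i, remove the entry at that cell from P, and reverse-bump it up through P; the value ejected from row 1 is w(i).

Step i=5: Q has 5 at row 3, column 1; remove 4 from row 3 of P and reverse-bump: 4 enters row 2 and ejects 3; 3 enters row 1 and ejects 2. So w(5) = 2. P is now [[1, 3, 5], [4]].
Step i=4: Q has 4 at row 1, column 3; remove that cell from P, ejecting 5. So w(4) = 5. P is now [[1, 3], [4]].
Step i=3: Q has 3 at row 1, column 2; remove that cell from P, ejecting 3. So w(3) = 3. P is now [[1], [4]].
Step i=2: Q has 2 at row 2, column 1; remove 4 from row 2 of P and reverse-bump: 4 enters row 1 and ejects 1. So w(2) = 1. P is now [[4]].
Step i=1: Q has 1 at row 1, column 1; remove that cell from P, ejecting 4. So w(1) = 4. P is now [].

So w = 4 1 3 5 2.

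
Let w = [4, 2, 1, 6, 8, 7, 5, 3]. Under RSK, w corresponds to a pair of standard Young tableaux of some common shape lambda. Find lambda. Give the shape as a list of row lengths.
[3, 2, 2, 1]

Row-insert each entry into an empty tableau.

After inserting 4: P = [[4]].
After inserting 2: P = [[2], [4]].
After inserting 1: P = [[1], [2], [4]].
After inserting 6: P = [[1, 6], [2], [4]].
After inserting 8: P = [[1, 6, 8], [2], [4]].
After inserting 7: P = [[1, 6, 7], [2, 8], [4]].
After inserting 5: P = [[1, 5, 7], [2, 6], [4, 8]].
After inserting 3: P = [[1, 3, 7], [2, 5], [4, 6], [8]].

The final insertion tableau P = [[1, 3, 7], [2, 5], [4, 6], [8]] has shape [3, 2, 2, 1].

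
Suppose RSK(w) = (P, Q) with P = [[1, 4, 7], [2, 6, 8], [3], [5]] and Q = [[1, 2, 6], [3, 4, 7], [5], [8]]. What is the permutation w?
Reverse the RSK construction: for i from n down to 1, find the cell of Q containing i, remove the entry at that cell from P, and reverse-bump it up through P; the value ejected from row 1 is w(i).

Step i=8: Q has 8 at row 4, column 1; remove 5 from row 4 of P and reverse-bump: 5 enters row 3 and ejects 3; 3 enters row 2 and ejects 2; 2 enters row 1 and ejects 1. So w(8) = 1. P is now [[2, 4, 7], [3, 6, 8], [5]].
Step i=7: Q has 7 at row 2, column 3; remove 8 from row 2 of P and reverse-bump: 8 enters row 1 and ejects 7. So w(7) = 7. P is now [[2, 4, 8], [3, 6], [5]].
Step i=6: Q has 6 at row 1, column 3; remove that cell from P, ejecting 8. So w(6) = 8. P is now [[2, 4], [3, 6], [5]].
Step i=5: Q has 5 at row 3, column 1; remove 5 from row 3 of P and reverse-bump: 5 enters row 2 and ejects 3; 3 enters row 1 and ejects 2. So w(5) = 2. P is now [[3, 4], [5, 6]].
Step i=4: Q has 4 at row 2, column 2; remove 6 from row 2 of P and reverse-bump: 6 enters row 1 and ejects 4. So w(4) = 4. P is now [[3, 6], [5]].
Step i=3: Q has 3 at row 2, column 1; remove 5 from row 2 of P and reverse-bump: 5 enters row 1 and ejects 3. So w(3) = 3. P is now [[5, 6]].
Step i=2: Q has 2 at row 1, column 2; remove that cell from P, ejecting 6. So w(2) = 6. P is now [[5]].
Step i=1: Q has 1 at row 1, column 1; remove that cell from P, ejecting 5. So w(1) = 5. P is now [].

So w = 5 6 3 4 2 8 7 1.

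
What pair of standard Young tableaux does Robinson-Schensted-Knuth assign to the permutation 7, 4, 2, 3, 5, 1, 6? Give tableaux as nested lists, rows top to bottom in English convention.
P = [[1, 3, 5, 6], [2], [4], [7]], Q = [[1, 4, 5, 7], [2], [3], [6]]

Insert each entry of the permutation into P by Schensted row insertion, recording in Q the position of each new cell.

Insert 7: appended to row 1. P = [[7]], Q = [[1]].
Insert 4: 4 bumps 7 from row 1; 7 starts row 2. P = [[4], [7]], Q = [[1], [2]].
Insert 2: 2 bumps 4 from row 1; 4 bumps 7 from row 2; 7 starts row 3. P = [[2], [4], [7]], Q = [[1], [2], [3]].
Insert 3: appended to row 1. P = [[2, 3], [4], [7]], Q = [[1, 4], [2], [3]].
Insert 5: appended to row 1. P = [[2, 3, 5], [4], [7]], Q = [[1, 4, 5], [2], [3]].
Insert 1: 1 bumps 2 from row 1; 2 bumps 4 from row 2; 4 bumps 7 from row 3; 7 starts row 4. P = [[1, 3, 5], [2], [4], [7]], Q = [[1, 4, 5], [2], [3], [6]].
Insert 6: appended to row 1. P = [[1, 3, 5, 6], [2], [4], [7]], Q = [[1, 4, 5, 7], [2], [3], [6]].

So P = [[1, 3, 5, 6], [2], [4], [7]], Q = [[1, 4, 5, 7], [2], [3], [6]].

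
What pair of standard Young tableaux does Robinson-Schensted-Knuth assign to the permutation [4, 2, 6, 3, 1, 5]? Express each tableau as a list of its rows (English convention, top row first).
Insert each entry of the permutation into P by Schensted row insertion, recording in Q the position of each new cell.

After inserting 4: P = [[4]].
After inserting 2: P = [[2], [4]].
After inserting 6: P = [[2, 6], [4]].
After inserting 3: P = [[2, 3], [4, 6]].
After inserting 1: P = [[1, 3], [2, 6], [4]].
After inserting 5: P = [[1, 3, 5], [2, 6], [4]].

So P = [[1, 3, 5], [2, 6], [4]], Q = [[1, 3, 6], [2, 4], [5]].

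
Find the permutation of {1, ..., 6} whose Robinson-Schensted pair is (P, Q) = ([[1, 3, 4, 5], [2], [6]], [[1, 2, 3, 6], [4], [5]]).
Reverse the RSK construction: for i from n down to 1, find the cell of Q containing i, remove the entry at that cell from P, and reverse-bump it up through P; the value ejected from row 1 is w(i).

Step i=6: Q has 6 at row 1, column 4; remove that cell from P, ejecting 5. So w(6) = 5. P is now [[1, 3, 4], [2], [6]].
Step i=5: Q has 5 at row 3, column 1; remove 6 from row 3 of P and reverse-bump: 6 enters row 2 and ejects 2; 2 enters row 1 and ejects 1. So w(5) = 1. P is now [[2, 3, 4], [6]].
Step i=4: Q has 4 at row 2, column 1; remove 6 from row 2 of P and reverse-bump: 6 enters row 1 and ejects 4. So w(4) = 4. P is now [[2, 3, 6]].
Step i=3: Q has 3 at row 1, column 3; remove that cell from P, ejecting 6. So w(3) = 6. P is now [[2, 3]].
Step i=2: Q has 2 at row 1, column 2; remove that cell from P, ejecting 3. So w(2) = 3. P is now [[2]].
Step i=1: Q has 1 at row 1, column 1; remove that cell from P, ejecting 2. So w(1) = 2. P is now [].

So w = 2 3 6 4 1 5.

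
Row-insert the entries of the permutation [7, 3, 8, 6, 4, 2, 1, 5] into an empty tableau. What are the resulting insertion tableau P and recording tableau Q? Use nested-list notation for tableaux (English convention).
P = [[1, 4, 5], [2, 8], [3], [6], [7]], Q = [[1, 3, 8], [2, 4], [5], [6], [7]]

Insert each entry of the permutation into P by Schensted row insertion, recording in Q the position of each new cell.

Insert 7: appended to row 1. P = [[7]].
Insert 3: 3 bumps 7 from row 1; 7 starts row 2. P = [[3], [7]].
Insert 8: appended to row 1. P = [[3, 8], [7]].
Insert 6: 6 bumps 8 from row 1; 8 appends to row 2. P = [[3, 6], [7, 8]].
Insert 4: 4 bumps 6 from row 1; 6 bumps 7 from row 2; 7 starts row 3. P = [[3, 4], [6, 8], [7]].
Insert 2: 2 bumps 3 from row 1; 3 bumps 6 from row 2; 6 bumps 7 from row 3; 7 starts row 4. P = [[2, 4], [3, 8], [6], [7]].
Insert 1: 1 bumps 2 from row 1; 2 bumps 3 from row 2; 3 bumps 6 from row 3; 6 bumps 7 from row 4; 7 starts row 5. P = [[1, 4], [2, 8], [3], [6], [7]].
Insert 5: appended to row 1. P = [[1, 4, 5], [2, 8], [3], [6], [7]].

So P = [[1, 4, 5], [2, 8], [3], [6], [7]], Q = [[1, 3, 8], [2, 4], [5], [6], [7]].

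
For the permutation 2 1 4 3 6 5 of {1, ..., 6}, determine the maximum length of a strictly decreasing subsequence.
2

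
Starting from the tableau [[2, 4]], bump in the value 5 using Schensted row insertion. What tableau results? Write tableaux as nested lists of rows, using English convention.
[[2, 4, 5]]

5 is larger than every entry of row 1, so it is appended to row 1. The new tableau is [[2, 4, 5]].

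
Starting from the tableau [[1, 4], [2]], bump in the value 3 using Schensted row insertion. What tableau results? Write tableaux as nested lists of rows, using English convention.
In row 1, 3 replaces 4 (the leftmost entry greater than 3); 4 is bumped to row 2. 4 is appended to row 2. The new tableau is [[1, 3], [2, 4]].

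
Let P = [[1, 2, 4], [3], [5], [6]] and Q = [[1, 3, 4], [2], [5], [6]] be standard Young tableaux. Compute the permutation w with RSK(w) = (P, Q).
Reverse the RSK construction: for i from n down to 1, find the cell of Q containing i, remove the entry at that cell from P, and reverse-bump it up through P; the value ejected from row 1 is w(i).

Step i=6: Q has 6 at row 4, column 1; remove 6 from row 4 of P and reverse-bump: 6 enters row 3 and ejects 5; 5 enters row 2 and ejects 3; 3 enters row 1 and ejects 2. So w(6) = 2. P is now [[1, 3, 4], [5], [6]].
Step i=5: Q has 5 at row 3, column 1; remove 6 from row 3 of P and reverse-bump: 6 enters row 2 and ejects 5; 5 enters row 1 and ejects 4. So w(5) = 4. P is now [[1, 3, 5], [6]].
Step i=4: Q has 4 at row 1, column 3; remove that cell from P, ejecting 5. So w(4) = 5. P is now [[1, 3], [6]].
Step i=3: Q has 3 at row 1, column 2; remove that cell from P, ejecting 3. So w(3) = 3. P is now [[1], [6]].
Step i=2: Q has 2 at row 2, column 1; remove 6 from row 2 of P and reverse-bump: 6 enters row 1 and ejects 1. So w(2) = 1. P is now [[6]].
Step i=1: Q has 1 at row 1, column 1; remove that cell from P, ejecting 6. So w(1) = 6. P is now [].

So w = 6 1 3 5 4 2.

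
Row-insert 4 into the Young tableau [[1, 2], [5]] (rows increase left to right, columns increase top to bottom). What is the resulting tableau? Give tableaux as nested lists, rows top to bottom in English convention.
4 is larger than every entry of row 1, so it is appended to row 1. The new tableau is [[1, 2, 4], [5]].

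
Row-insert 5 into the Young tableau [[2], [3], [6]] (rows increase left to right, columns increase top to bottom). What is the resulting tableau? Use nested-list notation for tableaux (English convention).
[[2, 5], [3], [6]]

5 is larger than every entry of row 1, so it is appended to row 1. The new tableau is [[2, 5], [3], [6]].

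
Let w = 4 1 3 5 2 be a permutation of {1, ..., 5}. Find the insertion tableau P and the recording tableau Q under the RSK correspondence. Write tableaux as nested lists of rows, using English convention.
P = [[1, 2, 5], [3], [4]], Q = [[1, 3, 4], [2], [5]]

Insert each entry of the permutation into P by Schensted row insertion, recording in Q the position of each new cell.

After inserting 4: P = [[4]].
After inserting 1: P = [[1], [4]].
After inserting 3: P = [[1, 3], [4]].
After inserting 5: P = [[1, 3, 5], [4]].
After inserting 2: P = [[1, 2, 5], [3], [4]].

So P = [[1, 2, 5], [3], [4]], Q = [[1, 3, 4], [2], [5]].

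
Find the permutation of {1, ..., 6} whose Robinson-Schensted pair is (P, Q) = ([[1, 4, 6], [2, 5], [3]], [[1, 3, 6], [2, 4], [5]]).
Reverse the RSK construction: for i from n down to 1, find the cell of Q containing i, remove the entry at that cell from P, and reverse-bump it up through P; the value ejected from row 1 is w(i).

Step i=6: Q has 6 at row 1, column 3; remove that cell from P, ejecting 6. So w(6) = 6. P is now [[1, 4], [2, 5], [3]].
Step i=5: Q has 5 at row 3, column 1; remove 3 from row 3 of P and reverse-bump: 3 enters row 2 and ejects 2; 2 enters row 1 and ejects 1. So w(5) = 1. P is now [[2, 4], [3, 5]].
Step i=4: Q has 4 at row 2, column 2; remove 5 from row 2 of P and reverse-bump: 5 enters row 1 and ejects 4. So w(4) = 4. P is now [[2, 5], [3]].
Step i=3: Q has 3 at row 1, column 2; remove that cell from P, ejecting 5. So w(3) = 5. P is now [[2], [3]].
Step i=2: Q has 2 at row 2, column 1; remove 3 from row 2 of P and reverse-bump: 3 enters row 1 and ejects 2. So w(2) = 2. P is now [[3]].
Step i=1: Q has 1 at row 1, column 1; remove that cell from P, ejecting 3. So w(1) = 3. P is now [].

So w = 3 2 5 4 1 6.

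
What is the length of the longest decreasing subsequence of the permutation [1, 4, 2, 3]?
2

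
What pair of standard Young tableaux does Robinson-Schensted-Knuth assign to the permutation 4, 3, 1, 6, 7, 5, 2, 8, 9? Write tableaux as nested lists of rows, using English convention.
Insert each entry of the permutation into P by Schensted row insertion, recording in Q the position of each new cell.

Insert 4: appended to row 1. P = [[4]].
Insert 3: 3 bumps 4 from row 1; 4 starts row 2. P = [[3], [4]].
Insert 1: 1 bumps 3 from row 1; 3 bumps 4 from row 2; 4 starts row 3. P = [[1], [3], [4]].
Insert 6: appended to row 1. P = [[1, 6], [3], [4]].
Insert 7: appended to row 1. P = [[1, 6, 7], [3], [4]].
Insert 5: 5 bumps 6 from row 1; 6 appends to row 2. P = [[1, 5, 7], [3, 6], [4]].
Insert 2: 2 bumps 5 from row 1; 5 bumps 6 from row 2; 6 appends to row 3. P = [[1, 2, 7], [3, 5], [4, 6]].
Insert 8: appended to row 1. P = [[1, 2, 7, 8], [3, 5], [4, 6]].
Insert 9: appended to row 1. P = [[1, 2, 7, 8, 9], [3, 5], [4, 6]].

So P = [[1, 2, 7, 8, 9], [3, 5], [4, 6]], Q = [[1, 4, 5, 8, 9], [2, 6], [3, 7]].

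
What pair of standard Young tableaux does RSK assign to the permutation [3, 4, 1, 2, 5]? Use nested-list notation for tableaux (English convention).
Insert each entry of the permutation into P by Schensted row insertion, recording in Q the position of each new cell.

Insert 3: appended to row 1. P = [[3]].
Insert 4: appended to row 1. P = [[3, 4]].
Insert 1: 1 bumps 3 from row 1; 3 starts row 2. P = [[1, 4], [3]].
Insert 2: 2 bumps 4 from row 1; 4 appends to row 2. P = [[1, 2], [3, 4]].
Insert 5: appended to row 1. P = [[1, 2, 5], [3, 4]].

So P = [[1, 2, 5], [3, 4]], Q = [[1, 2, 5], [3, 4]].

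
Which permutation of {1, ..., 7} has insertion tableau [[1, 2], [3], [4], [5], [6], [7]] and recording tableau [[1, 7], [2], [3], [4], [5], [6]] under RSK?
Reverse the RSK construction: for i from n down to 1, find the cell of Q containing i, remove the entry at that cell from P, and reverse-bump it up through P; the value ejected from row 1 is w(i).

Step i=7: Q has 7 at row 1, column 2; remove that cell from P, ejecting 2. So w(7) = 2. P is now [[1], [3], [4], [5], [6], [7]].
Step i=6: Q has 6 at row 6, column 1; remove 7 from row 6 of P and reverse-bump: 7 enters row 5 and ejects 6; 6 enters row 4 and ejects 5; 5 enters row 3 and ejects 4; 4 enters row 2 and ejects 3; 3 enters row 1 and ejects 1. So w(6) = 1. P is now [[3], [4], [5], [6], [7]].
Step i=5: Q has 5 at row 5, column 1; remove 7 from row 5 of P and reverse-bump: 7 enters row 4 and ejects 6; 6 enters row 3 and ejects 5; 5 enters row 2 and ejects 4; 4 enters row 1 and ejects 3. So w(5) = 3. P is now [[4], [5], [6], [7]].
Step i=4: Q has 4 at row 4, column 1; remove 7 from row 4 of P and reverse-bump: 7 enters row 3 and ejects 6; 6 enters row 2 and ejects 5; 5 enters row 1 and ejects 4. So w(4) = 4. P is now [[5], [6], [7]].
Step i=3: Q has 3 at row 3, column 1; remove 7 from row 3 of P and reverse-bump: 7 enters row 2 and ejects 6; 6 enters row 1 and ejects 5. So w(3) = 5. P is now [[6], [7]].
Step i=2: Q has 2 at row 2, column 1; remove 7 from row 2 of P and reverse-bump: 7 enters row 1 and ejects 6. So w(2) = 6. P is now [[7]].
Step i=1: Q has 1 at row 1, column 1; remove that cell from P, ejecting 7. So w(1) = 7. P is now [].

So w = 7 6 5 4 3 1 2.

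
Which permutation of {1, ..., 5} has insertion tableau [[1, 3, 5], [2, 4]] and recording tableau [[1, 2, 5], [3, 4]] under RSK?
2 4 1 3 5

Reverse the RSK construction: for i from n down to 1, find the cell of Q containing i, remove the entry at that cell from P, and reverse-bump it up through P; the value ejected from row 1 is w(i).

Step i=5: Q has 5 at row 1, column 3; remove that cell from P, ejecting 5. So w(5) = 5. P is now [[1, 3], [2, 4]].
Step i=4: Q has 4 at row 2, column 2; remove 4 from row 2 of P and reverse-bump: 4 enters row 1 and ejects 3. So w(4) = 3. P is now [[1, 4], [2]].
Step i=3: Q has 3 at row 2, column 1; remove 2 from row 2 of P and reverse-bump: 2 enters row 1 and ejects 1. So w(3) = 1. P is now [[2, 4]].
Step i=2: Q has 2 at row 1, column 2; remove that cell from P, ejecting 4. So w(2) = 4. P is now [[2]].
Step i=1: Q has 1 at row 1, column 1; remove that cell from P, ejecting 2. So w(1) = 2. P is now [].

So w = 2 4 1 3 5.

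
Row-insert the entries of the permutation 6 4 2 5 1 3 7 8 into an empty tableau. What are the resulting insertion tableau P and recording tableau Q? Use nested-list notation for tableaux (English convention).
Insert each entry of the permutation into P by Schensted row insertion, recording in Q the position of each new cell.

Insert 6: appended to row 1. P = [[6]].
Insert 4: 4 bumps 6 from row 1; 6 starts row 2. P = [[4], [6]].
Insert 2: 2 bumps 4 from row 1; 4 bumps 6 from row 2; 6 starts row 3. P = [[2], [4], [6]].
Insert 5: appended to row 1. P = [[2, 5], [4], [6]].
Insert 1: 1 bumps 2 from row 1; 2 bumps 4 from row 2; 4 bumps 6 from row 3; 6 starts row 4. P = [[1, 5], [2], [4], [6]].
Insert 3: 3 bumps 5 from row 1; 5 appends to row 2. P = [[1, 3], [2, 5], [4], [6]].
Insert 7: appended to row 1. P = [[1, 3, 7], [2, 5], [4], [6]].
Insert 8: appended to row 1. P = [[1, 3, 7, 8], [2, 5], [4], [6]].

So P = [[1, 3, 7, 8], [2, 5], [4], [6]], Q = [[1, 4, 7, 8], [2, 6], [3], [5]].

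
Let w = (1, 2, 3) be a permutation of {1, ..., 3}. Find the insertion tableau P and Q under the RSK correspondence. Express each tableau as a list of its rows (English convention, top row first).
P = [[1, 2, 3]], Q = [[1, 2, 3]]

Insert each entry of the permutation into P by Schensted row insertion, recording in Q the position of each new cell.

Insert 1: appended to row 1. P = [[1]].
Insert 2: appended to row 1. P = [[1, 2]].
Insert 3: appended to row 1. P = [[1, 2, 3]].

So P = [[1, 2, 3]], Q = [[1, 2, 3]].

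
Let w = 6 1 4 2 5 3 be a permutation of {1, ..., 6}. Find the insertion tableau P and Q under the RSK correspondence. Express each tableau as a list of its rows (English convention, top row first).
Insert each entry of the permutation into P by Schensted row insertion, recording in Q the position of each new cell.

Insert 6: appended to row 1. P = [[6]].
Insert 1: 1 bumps 6 from row 1; 6 starts row 2. P = [[1], [6]].
Insert 4: appended to row 1. P = [[1, 4], [6]].
Insert 2: 2 bumps 4 from row 1; 4 bumps 6 from row 2; 6 starts row 3. P = [[1, 2], [4], [6]].
Insert 5: appended to row 1. P = [[1, 2, 5], [4], [6]].
Insert 3: 3 bumps 5 from row 1; 5 appends to row 2. P = [[1, 2, 3], [4, 5], [6]].

So P = [[1, 2, 3], [4, 5], [6]], Q = [[1, 3, 5], [2, 6], [4]].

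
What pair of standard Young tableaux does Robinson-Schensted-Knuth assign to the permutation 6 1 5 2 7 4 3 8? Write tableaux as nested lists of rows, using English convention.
P = [[1, 2, 3, 8], [4, 7], [5], [6]], Q = [[1, 3, 5, 8], [2, 6], [4], [7]]

Insert each entry of the permutation into P by Schensted row insertion, recording in Q the position of each new cell.

Insert 6: appended to row 1. P = [[6]], Q = [[1]].
Insert 1: 1 bumps 6 from row 1; 6 starts row 2. P = [[1], [6]], Q = [[1], [2]].
Insert 5: appended to row 1. P = [[1, 5], [6]], Q = [[1, 3], [2]].
Insert 2: 2 bumps 5 from row 1; 5 bumps 6 from row 2; 6 starts row 3. P = [[1, 2], [5], [6]], Q = [[1, 3], [2], [4]].
Insert 7: appended to row 1. P = [[1, 2, 7], [5], [6]], Q = [[1, 3, 5], [2], [4]].
Insert 4: 4 bumps 7 from row 1; 7 appends to row 2. P = [[1, 2, 4], [5, 7], [6]], Q = [[1, 3, 5], [2, 6], [4]].
Insert 3: 3 bumps 4 from row 1; 4 bumps 5 from row 2; 5 bumps 6 from row 3; 6 starts row 4. P = [[1, 2, 3], [4, 7], [5], [6]], Q = [[1, 3, 5], [2, 6], [4], [7]].
Insert 8: appended to row 1. P = [[1, 2, 3, 8], [4, 7], [5], [6]], Q = [[1, 3, 5, 8], [2, 6], [4], [7]].

So P = [[1, 2, 3, 8], [4, 7], [5], [6]], Q = [[1, 3, 5, 8], [2, 6], [4], [7]].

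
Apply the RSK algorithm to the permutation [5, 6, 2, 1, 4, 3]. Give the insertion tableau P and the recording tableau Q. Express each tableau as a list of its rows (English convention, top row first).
Insert each entry of the permutation into P by Schensted row insertion, recording in Q the position of each new cell.

Insert 5: appended to row 1. P = [[5]].
Insert 6: appended to row 1. P = [[5, 6]].
Insert 2: 2 bumps 5 from row 1; 5 starts row 2. P = [[2, 6], [5]].
Insert 1: 1 bumps 2 from row 1; 2 bumps 5 from row 2; 5 starts row 3. P = [[1, 6], [2], [5]].
Insert 4: 4 bumps 6 from row 1; 6 appends to row 2. P = [[1, 4], [2, 6], [5]].
Insert 3: 3 bumps 4 from row 1; 4 bumps 6 from row 2; 6 appends to row 3. P = [[1, 3], [2, 4], [5, 6]].

So P = [[1, 3], [2, 4], [5, 6]], Q = [[1, 2], [3, 5], [4, 6]].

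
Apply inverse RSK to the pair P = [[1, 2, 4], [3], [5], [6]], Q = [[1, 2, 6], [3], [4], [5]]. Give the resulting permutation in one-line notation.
Reverse RSK: for i = n, n-1, ..., 1, locate i in Q, remove the corresponding corner cell from P, and reverse-bump its entry up through P; the value ejected from row 1 is w(i).

So w = 1 6 5 3 2 4.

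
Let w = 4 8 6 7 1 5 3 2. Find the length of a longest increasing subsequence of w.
3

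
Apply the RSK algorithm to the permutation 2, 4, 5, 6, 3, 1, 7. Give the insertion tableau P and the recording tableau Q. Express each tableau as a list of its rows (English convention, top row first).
Insert each entry of the permutation into P by Schensted row insertion, recording in Q the position of each new cell.

Insert 2: appended to row 1. P = [[2]].
Insert 4: appended to row 1. P = [[2, 4]].
Insert 5: appended to row 1. P = [[2, 4, 5]].
Insert 6: appended to row 1. P = [[2, 4, 5, 6]].
Insert 3: 3 bumps 4 from row 1; 4 starts row 2. P = [[2, 3, 5, 6], [4]].
Insert 1: 1 bumps 2 from row 1; 2 bumps 4 from row 2; 4 starts row 3. P = [[1, 3, 5, 6], [2], [4]].
Insert 7: appended to row 1. P = [[1, 3, 5, 6, 7], [2], [4]].

So P = [[1, 3, 5, 6, 7], [2], [4]], Q = [[1, 2, 3, 4, 7], [5], [6]].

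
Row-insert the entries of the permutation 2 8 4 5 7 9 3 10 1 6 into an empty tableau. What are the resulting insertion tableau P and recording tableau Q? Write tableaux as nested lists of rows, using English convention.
Insert each entry of the permutation into P by Schensted row insertion, recording in Q the position of each new cell.

After inserting 2: P = [[2]].
After inserting 8: P = [[2, 8]].
After inserting 4: P = [[2, 4], [8]].
After inserting 5: P = [[2, 4, 5], [8]].
After inserting 7: P = [[2, 4, 5, 7], [8]].
After inserting 9: P = [[2, 4, 5, 7, 9], [8]].
After inserting 3: P = [[2, 3, 5, 7, 9], [4], [8]].
After inserting 10: P = [[2, 3, 5, 7, 9, 10], [4], [8]].
After inserting 1: P = [[1, 3, 5, 7, 9, 10], [2], [4], [8]].
After inserting 6: P = [[1, 3, 5, 6, 9, 10], [2, 7], [4], [8]].

So P = [[1, 3, 5, 6, 9, 10], [2, 7], [4], [8]], Q = [[1, 2, 4, 5, 6, 8], [3, 10], [7], [9]].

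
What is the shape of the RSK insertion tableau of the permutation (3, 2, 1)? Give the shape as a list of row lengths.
Row-insert each entry into an empty tableau.

After inserting 3: P = [[3]].
After inserting 2: P = [[2], [3]].
After inserting 1: P = [[1], [2], [3]].

The final insertion tableau P = [[1], [2], [3]] has shape [1, 1, 1].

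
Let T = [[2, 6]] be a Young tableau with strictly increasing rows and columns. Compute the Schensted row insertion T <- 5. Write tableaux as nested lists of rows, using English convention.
In row 1, 5 replaces 6 (the leftmost entry greater than 5); 6 is bumped to row 2. 6 starts a new row 2. The new tableau is [[2, 5], [6]].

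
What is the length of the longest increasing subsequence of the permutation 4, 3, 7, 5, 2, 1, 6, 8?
4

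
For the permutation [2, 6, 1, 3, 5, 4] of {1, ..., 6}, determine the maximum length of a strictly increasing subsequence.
3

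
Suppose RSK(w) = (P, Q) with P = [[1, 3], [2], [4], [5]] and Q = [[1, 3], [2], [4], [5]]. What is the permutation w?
5 2 4 3 1

Reverse the RSK construction: for i from n down to 1, find the cell of Q containing i, remove the entry at that cell from P, and reverse-bump it up through P; the value ejected from row 1 is w(i).

Step i=5: Q has 5 at row 4, column 1; remove 5 from row 4 of P and reverse-bump: 5 enters row 3 and ejects 4; 4 enters row 2 and ejects 2; 2 enters row 1 and ejects 1. So w(5) = 1. P is now [[2, 3], [4], [5]].
Step i=4: Q has 4 at row 3, column 1; remove 5 from row 3 of P and reverse-bump: 5 enters row 2 and ejects 4; 4 enters row 1 and ejects 3. So w(4) = 3. P is now [[2, 4], [5]].
Step i=3: Q has 3 at row 1, column 2; remove that cell from P, ejecting 4. So w(3) = 4. P is now [[2], [5]].
Step i=2: Q has 2 at row 2, column 1; remove 5 from row 2 of P and reverse-bump: 5 enters row 1 and ejects 2. So w(2) = 2. P is now [[5]].
Step i=1: Q has 1 at row 1, column 1; remove that cell from P, ejecting 5. So w(1) = 5. P is now [].

So w = 5 2 4 3 1.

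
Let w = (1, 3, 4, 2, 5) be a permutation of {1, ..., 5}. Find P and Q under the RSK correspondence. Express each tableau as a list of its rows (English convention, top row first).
Insert each entry of the permutation into P by Schensted row insertion, recording in Q the position of each new cell.

Insert 1: appended to row 1. P = [[1]].
Insert 3: appended to row 1. P = [[1, 3]].
Insert 4: appended to row 1. P = [[1, 3, 4]].
Insert 2: 2 bumps 3 from row 1; 3 starts row 2. P = [[1, 2, 4], [3]].
Insert 5: appended to row 1. P = [[1, 2, 4, 5], [3]].

So P = [[1, 2, 4, 5], [3]], Q = [[1, 2, 3, 5], [4]].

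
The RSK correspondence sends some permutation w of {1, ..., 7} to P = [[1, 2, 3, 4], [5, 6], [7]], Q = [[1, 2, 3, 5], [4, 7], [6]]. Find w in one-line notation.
Reverse RSK: for i = n, n-1, ..., 1, locate i in Q, remove the corresponding corner cell from P, and reverse-bump its entry up through P; the value ejected from row 1 is w(i).

So w = 1 2 7 5 6 3 4.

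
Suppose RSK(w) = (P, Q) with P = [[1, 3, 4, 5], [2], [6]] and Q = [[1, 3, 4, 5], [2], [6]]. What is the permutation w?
Reverse the RSK construction: for i from n down to 1, find the cell of Q containing i, remove the entry at that cell from P, and reverse-bump it up through P; the value ejected from row 1 is w(i).

Step i=6: Q has 6 at row 3, column 1; remove 6 from row 3 of P and reverse-bump: 6 enters row 2 and ejects 2; 2 enters row 1 and ejects 1. So w(6) = 1. P is now [[2, 3, 4, 5], [6]].
Step i=5: Q has 5 at row 1, column 4; remove that cell from P, ejecting 5. So w(5) = 5. P is now [[2, 3, 4], [6]].
Step i=4: Q has 4 at row 1, column 3; remove that cell from P, ejecting 4. So w(4) = 4. P is now [[2, 3], [6]].
Step i=3: Q has 3 at row 1, column 2; remove that cell from P, ejecting 3. So w(3) = 3. P is now [[2], [6]].
Step i=2: Q has 2 at row 2, column 1; remove 6 from row 2 of P and reverse-bump: 6 enters row 1 and ejects 2. So w(2) = 2. P is now [[6]].
Step i=1: Q has 1 at row 1, column 1; remove that cell from P, ejecting 6. So w(1) = 6. P is now [].

So w = 6 2 3 4 5 1.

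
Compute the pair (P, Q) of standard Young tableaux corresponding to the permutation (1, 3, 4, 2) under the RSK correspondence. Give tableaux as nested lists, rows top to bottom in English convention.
Insert each entry of the permutation into P by Schensted row insertion, recording in Q the position of each new cell.

Insert 1: appended to row 1. P = [[1]].
Insert 3: appended to row 1. P = [[1, 3]].
Insert 4: appended to row 1. P = [[1, 3, 4]].
Insert 2: 2 bumps 3 from row 1; 3 starts row 2. P = [[1, 2, 4], [3]].

So P = [[1, 2, 4], [3]], Q = [[1, 2, 3], [4]].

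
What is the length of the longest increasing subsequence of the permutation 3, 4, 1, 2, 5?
3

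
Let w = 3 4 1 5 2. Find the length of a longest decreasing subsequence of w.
2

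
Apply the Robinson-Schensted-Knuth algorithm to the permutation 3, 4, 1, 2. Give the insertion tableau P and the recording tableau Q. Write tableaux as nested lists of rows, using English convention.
Insert each entry of the permutation into P by Schensted row insertion, recording in Q the position of each new cell.

Insert 3: appended to row 1. P = [[3]].
Insert 4: appended to row 1. P = [[3, 4]].
Insert 1: 1 bumps 3 from row 1; 3 starts row 2. P = [[1, 4], [3]].
Insert 2: 2 bumps 4 from row 1; 4 appends to row 2. P = [[1, 2], [3, 4]].

So P = [[1, 2], [3, 4]], Q = [[1, 2], [3, 4]].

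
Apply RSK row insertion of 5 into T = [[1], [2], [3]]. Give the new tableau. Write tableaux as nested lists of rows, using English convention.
5 is larger than every entry of row 1, so it is appended to row 1. The new tableau is [[1, 5], [2], [3]].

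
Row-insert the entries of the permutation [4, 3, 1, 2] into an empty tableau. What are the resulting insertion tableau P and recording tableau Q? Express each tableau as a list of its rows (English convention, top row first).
P = [[1, 2], [3], [4]], Q = [[1, 4], [2], [3]]

Insert each entry of the permutation into P by Schensted row insertion, recording in Q the position of each new cell.

Insert 4: appended to row 1. P = [[4]], Q = [[1]].
Insert 3: 3 bumps 4 from row 1; 4 starts row 2. P = [[3], [4]], Q = [[1], [2]].
Insert 1: 1 bumps 3 from row 1; 3 bumps 4 from row 2; 4 starts row 3. P = [[1], [3], [4]], Q = [[1], [2], [3]].
Insert 2: appended to row 1. P = [[1, 2], [3], [4]], Q = [[1, 4], [2], [3]].

So P = [[1, 2], [3], [4]], Q = [[1, 4], [2], [3]].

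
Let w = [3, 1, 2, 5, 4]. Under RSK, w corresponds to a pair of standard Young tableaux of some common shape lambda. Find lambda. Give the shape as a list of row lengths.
Row-insert each entry into an empty tableau.

After inserting 3: P = [[3]].
After inserting 1: P = [[1], [3]].
After inserting 2: P = [[1, 2], [3]].
After inserting 5: P = [[1, 2, 5], [3]].
After inserting 4: P = [[1, 2, 4], [3, 5]].

The final insertion tableau P = [[1, 2, 4], [3, 5]] has shape [3, 2].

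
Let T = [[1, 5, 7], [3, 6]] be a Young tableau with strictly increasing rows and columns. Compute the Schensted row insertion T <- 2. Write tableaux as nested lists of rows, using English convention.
In row 1, 2 replaces 5 (the leftmost entry greater than 2); 5 is bumped to row 2. In row 2, 5 replaces 6 (the leftmost entry greater than 5); 6 is bumped to row 3. 6 starts a new row 3. The new tableau is [[1, 2, 7], [3, 5], [6]].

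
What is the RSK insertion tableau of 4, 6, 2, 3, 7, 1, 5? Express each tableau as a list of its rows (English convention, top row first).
Insert 4: appended to row 1. P = [[4]].
Insert 6: appended to row 1. P = [[4, 6]].
Insert 2: 2 bumps 4 from row 1; 4 starts row 2. P = [[2, 6], [4]].
Insert 3: 3 bumps 6 from row 1; 6 appends to row 2. P = [[2, 3], [4, 6]].
Insert 7: appended to row 1. P = [[2, 3, 7], [4, 6]].
Insert 1: 1 bumps 2 from row 1; 2 bumps 4 from row 2; 4 starts row 3. P = [[1, 3, 7], [2, 6], [4]].
Insert 5: 5 bumps 7 from row 1; 7 appends to row 2. P = [[1, 3, 5], [2, 6, 7], [4]].

So P = [[1, 3, 5], [2, 6, 7], [4]].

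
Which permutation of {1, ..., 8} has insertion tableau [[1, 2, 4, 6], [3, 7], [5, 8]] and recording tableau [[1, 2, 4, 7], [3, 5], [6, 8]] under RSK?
Reverse the RSK construction: for i from n down to 1, find the cell of Q containing i, remove the entry at that cell from P, and reverse-bump it up through P; the value ejected from row 1 is w(i).

Step i=8: Q has 8 at row 3, column 2; remove 8 from row 3 of P and reverse-bump: 8 enters row 2 and ejects 7; 7 enters row 1 and ejects 6. So w(8) = 6. P is now [[1, 2, 4, 7], [3, 8], [5]].
Step i=7: Q has 7 at row 1, column 4; remove that cell from P, ejecting 7. So w(7) = 7. P is now [[1, 2, 4], [3, 8], [5]].
Step i=6: Q has 6 at row 3, column 1; remove 5 from row 3 of P and reverse-bump: 5 enters row 2 and ejects 3; 3 enters row 1 and ejects 2. So w(6) = 2. P is now [[1, 3, 4], [5, 8]].
Step i=5: Q has 5 at row 2, column 2; remove 8 from row 2 of P and reverse-bump: 8 enters row 1 and ejects 4. So w(5) = 4. P is now [[1, 3, 8], [5]].
Step i=4: Q has 4 at row 1, column 3; remove that cell from P, ejecting 8. So w(4) = 8. P is now [[1, 3], [5]].
Step i=3: Q has 3 at row 2, column 1; remove 5 from row 2 of P and reverse-bump: 5 enters row 1 and ejects 3. So w(3) = 3. P is now [[1, 5]].
Step i=2: Q has 2 at row 1, column 2; remove that cell from P, ejecting 5. So w(2) = 5. P is now [[1]].
Step i=1: Q has 1 at row 1, column 1; remove that cell from P, ejecting 1. So w(1) = 1. P is now [].

So w = 1 5 3 8 4 2 7 6.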